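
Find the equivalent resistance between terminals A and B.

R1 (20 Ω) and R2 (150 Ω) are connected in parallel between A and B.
Reduce the network between node 0 (A) and node 1 (B) by series/parallel combination:
  Rp1 = R1 ‖ R2 (parallel, both between nodes 0 and 1) = 1/(1/20 + 1/150) = 17.65 Ω
R_eq = 17.65 Ω

Final answer: 17.65 Ω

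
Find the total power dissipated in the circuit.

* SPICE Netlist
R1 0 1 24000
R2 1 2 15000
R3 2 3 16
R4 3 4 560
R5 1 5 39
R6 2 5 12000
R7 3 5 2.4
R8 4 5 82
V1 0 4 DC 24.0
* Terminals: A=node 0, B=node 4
Nodal analysis, taking node 4 as the 0 V reference.
Source V1 fixes V_0 = 24 V.
KCL at each unknown node (sum of currents leaving = 0; resistances in Ω):
  Node 1: (V_1 - 24)/24000 + (V_1 - V_2)/15000 + (V_1 - V_5)/39 = 0
  Node 2: (V_2 - V_1)/15000 + (V_2 - V_3)/16 + (V_2 - V_5)/12000 = 0
  Node 3: (V_3 - V_2)/16 + (V_3 - 0)/560 + (V_3 - V_5)/2.4 = 0
  Node 5: (V_5 - V_1)/39 + (V_5 - V_2)/12000 + (V_5 - V_3)/2.4 + (V_5 - 0)/82 = 0
Collecting terms (coefficients in siemens):
  0.02575·V_1 - 0.00006667·V_2 - 0.02564·V_5 = 0.001
  0.06265·V_2 - 0.00006667·V_1 - 0.0625·V_3 - 0.00008333·V_5 = 0
  0.481·V_3 - 0.0625·V_2 - 0.4167·V_5 = 0
  0.4546·V_5 - 0.02564·V_1 - 0.00008333·V_2 - 0.4167·V_3 = 0
Solving these 4 simultaneous equations (Gaussian elimination) gives:
  V_1 = 0.11 V, V_2 = 0.07098 V, V_3 = 0.07094 V, V_5 = 0.07124 V
Power in each resistor, P = (ΔV)²/R:
  P_R1 = (24 - 0.11)²/24000 = 0.02378 W
  P_R2 = (0.11 - 0.07098)²/15000 = 0.0000001013 W
  P_R3 = (0.07098 - 0.07094)²/16 = 0.0000000001098 W
  P_R4 = (0.07094 - 0)²/560 = 0.000008986 W
  P_R5 = (0.11 - 0.07124)²/39 = 0.00003844 W
  P_R6 = (0.07098 - 0.07124)²/12000 = 0.000000000005454 W
  P_R7 = (0.07094 - 0.07124)²/2.4 = 0.00000003694 W
  P_R8 = (0 - 0.07124)²/82 = 0.00006189 W
P_total = P_R1 + P_R2 + P_R3 + P_R4 + P_R5 + P_R6 + P_R7 + P_R8 = 0.02389 W

Final answer: 0.02389 W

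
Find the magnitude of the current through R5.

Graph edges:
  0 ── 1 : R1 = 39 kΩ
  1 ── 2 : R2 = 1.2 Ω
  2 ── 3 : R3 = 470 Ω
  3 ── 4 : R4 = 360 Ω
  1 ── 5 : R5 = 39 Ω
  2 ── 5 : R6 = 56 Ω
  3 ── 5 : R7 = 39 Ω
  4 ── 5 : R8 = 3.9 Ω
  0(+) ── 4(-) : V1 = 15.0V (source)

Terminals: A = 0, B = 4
Nodal analysis, taking node 4 as the 0 V reference.
Source V1 fixes V_0 = 15 V.
KCL at each unknown node (sum of currents leaving = 0; resistances in Ω):
  Node 1: (V_1 - 15)/39000 + (V_1 - V_2)/1.2 + (V_1 - V_5)/39 = 0
  Node 2: (V_2 - V_1)/1.2 + (V_2 - V_3)/470 + (V_2 - V_5)/56 = 0
  Node 3: (V_3 - V_2)/470 + (V_3 - 0)/360 + (V_3 - V_5)/39 = 0
  Node 5: (V_5 - V_1)/39 + (V_5 - V_2)/56 + (V_5 - V_3)/39 + (V_5 - 0)/3.9 = 0
Collecting terms (coefficients in siemens):
  0.859·V_1 - 0.8333·V_2 - 0.02564·V_5 = 0.0003846
  0.8533·V_2 - 0.8333·V_1 - 0.002128·V_3 - 0.01786·V_5 = 0
  0.03055·V_3 - 0.002128·V_2 - 0.02564·V_5 = 0
  0.3255·V_5 - 0.02564·V_1 - 0.01786·V_2 - 0.02564·V_3 = 0
Solving these 4 simultaneous equations (Gaussian elimination) gives:
  V_1 = 0.01001 V, V_2 = 0.009811 V, V_3 = 0.001924 V, V_5 = 0.001478 V
I_R5 = (V_1 - V_5)/R5 = (0.01001 - 0.001478)/39 = 0.0002188 A
|I_R5| = 0.0002188 A

Final answer: |I_R5| = 0.0002188 A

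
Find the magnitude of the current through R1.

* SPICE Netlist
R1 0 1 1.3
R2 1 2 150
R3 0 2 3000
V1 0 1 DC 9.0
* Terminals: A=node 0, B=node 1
Nodal analysis, taking node 1 as the 0 V reference.
Source V1 fixes V_0 = 9 V.
KCL at each unknown node (sum of currents leaving = 0; resistances in Ω):
  Node 2: (V_2 - 0)/150 + (V_2 - 9)/3000 = 0
Collecting terms: 0.007 × V_2 = 0.003  =>  V_2 = 0.4286 V
I_R1 = (V_0 - V_1)/R1 = (9 - 0)/1.3 = 6.923 A
|I_R1| = 6.923 A

Final answer: |I_R1| = 6.923 A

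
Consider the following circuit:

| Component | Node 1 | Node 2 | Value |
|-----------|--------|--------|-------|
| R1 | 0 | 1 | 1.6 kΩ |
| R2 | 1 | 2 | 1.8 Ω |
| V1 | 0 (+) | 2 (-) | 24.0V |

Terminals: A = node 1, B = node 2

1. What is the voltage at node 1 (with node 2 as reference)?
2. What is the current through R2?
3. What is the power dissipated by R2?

Nodal analysis, taking node 2 as the 0 V reference.
Source V1 fixes V_0 = 24 V.
KCL at each unknown node (sum of currents leaving = 0; resistances in Ω):
  Node 1: (V_1 - 24)/1600 + (V_1 - 0)/1.8 = 0
Collecting terms: 0.5562 × V_1 = 0.015  =>  V_1 = 0.02697 V
Part 1:
  Read off the nodal solution: V_1 = 0.02697 V
Part 2:
  I_R2 = (V_1 - V_2)/R2 = (0.02697 - 0)/1.8 = 0.01498 A
  Magnitude: I_R2 = 0.01498 A
Part 3:
  I_R2 = (V_1 - V_2)/R2 = (0.02697 - 0)/1.8 = 0.01498 A
  P_R2 = I_R2² × R2 = (0.01498)² × 1.8 = 0.0004041 W

Final answers:
1. V_1 = 0.02697 V
2. I_R2 = 0.01498 A
3. P_R2 = 0.0004041 W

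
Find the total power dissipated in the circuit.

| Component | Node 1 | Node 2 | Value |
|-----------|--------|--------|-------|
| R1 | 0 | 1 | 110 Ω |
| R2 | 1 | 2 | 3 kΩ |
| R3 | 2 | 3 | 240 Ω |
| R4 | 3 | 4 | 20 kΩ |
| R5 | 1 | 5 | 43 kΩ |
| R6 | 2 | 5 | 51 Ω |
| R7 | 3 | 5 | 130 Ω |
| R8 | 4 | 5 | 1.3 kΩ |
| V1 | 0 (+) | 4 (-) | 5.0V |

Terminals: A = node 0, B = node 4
Nodal analysis, taking node 4 as the 0 V reference.
Source V1 fixes V_0 = 5 V.
KCL at each unknown node (sum of currents leaving = 0; resistances in Ω):
  Node 1: (V_1 - 5)/110 + (V_1 - V_2)/3000 + (V_1 - V_5)/43000 = 0
  Node 2: (V_2 - V_1)/3000 + (V_2 - V_3)/240 + (V_2 - V_5)/51 = 0
  Node 3: (V_3 - V_2)/240 + (V_3 - 0)/20000 + (V_3 - V_5)/130 = 0
  Node 5: (V_5 - V_1)/43000 + (V_5 - V_2)/51 + (V_5 - V_3)/130 + (V_5 - 0)/1300 = 0
Collecting terms (coefficients in siemens):
  0.009447·V_1 - 0.0003333·V_2 - 0.00002326·V_5 = 0.04545
  0.02411·V_2 - 0.0003333·V_1 - 0.004167·V_3 - 0.01961·V_5 = 0
  0.01191·V_3 - 0.004167·V_2 - 0.007692·V_5 = 0
  0.02809·V_5 - 0.00002326·V_1 - 0.01961·V_2 - 0.007692·V_3 = 0
Solving these 4 simultaneous equations (Gaussian elimination) gives:
  V_1 = 4.868 V, V_2 = 1.511 V, V_3 = 1.473 V, V_5 = 1.462 V
Power in each resistor, P = (ΔV)²/R:
  P_R1 = (5 - 4.868)²/110 = 0.0001579 W
  P_R2 = (4.868 - 1.511)²/3000 = 0.003757 W
  P_R3 = (1.511 - 1.473)²/240 = 0.000006015 W
  P_R4 = (1.473 - 0)²/20000 = 0.0001085 W
  P_R5 = (4.868 - 1.462)²/43000 = 0.0002698 W
  P_R6 = (1.511 - 1.462)²/51 = 0.00004708 W
  P_R7 = (1.473 - 1.462)²/130 = 0.0000009316 W
  P_R8 = (0 - 1.462)²/1300 = 0.001644 W
P_total = P_R1 + P_R2 + P_R3 + P_R4 + P_R5 + P_R6 + P_R7 + P_R8 = 0.005991 W

Final answer: 0.005991 W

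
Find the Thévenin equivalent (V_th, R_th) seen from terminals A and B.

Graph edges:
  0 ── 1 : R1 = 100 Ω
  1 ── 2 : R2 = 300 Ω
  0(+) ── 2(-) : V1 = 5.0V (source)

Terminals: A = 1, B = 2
Step 1 — V_th is the open-circuit voltage V_A - V_B (nothing connected across the terminals).
Nodal analysis, taking node 2 as the 0 V reference.
Source V1 fixes V_0 = 5 V.
KCL at each unknown node (sum of currents leaving = 0; resistances in Ω):
  Node 1: (V_1 - 5)/100 + (V_1 - 0)/300 = 0
Collecting terms: 0.01333 × V_1 = 0.05  =>  V_1 = 3.75 V
V_th = V_1 - V_2 = 3.75 - 0 = 3.75 V
Step 2 — R_th: zero the source — replace V1 by a short circuit (node 2 merges into node 0) — and find the resistance seen between A (node 1) and B (node 0).
Reduce the network between node 1 (A) and node 0 (B) by series/parallel combination:
  Rp1 = R1 ‖ R2 (parallel, both between nodes 0 and 1) = 1/(1/100 + 1/300) = 75 Ω
R_th = 75 Ω

Final answer: V_th = 3.75 V, R_th = 75 Ω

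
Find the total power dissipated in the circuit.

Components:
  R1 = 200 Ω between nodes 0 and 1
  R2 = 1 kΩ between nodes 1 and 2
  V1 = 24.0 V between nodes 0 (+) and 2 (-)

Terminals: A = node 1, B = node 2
Nodal analysis, taking node 2 as the 0 V reference.
Source V1 fixes V_0 = 24 V.
KCL at each unknown node (sum of currents leaving = 0; resistances in Ω):
  Node 1: (V_1 - 24)/200 + (V_1 - 0)/1000 = 0
Collecting terms: 0.006 × V_1 = 0.12  =>  V_1 = 20 V
Power in each resistor, P = (ΔV)²/R:
  P_R1 = (24 - 20)²/200 = 0.08 W
  P_R2 = (20 - 0)²/1000 = 0.4 W
P_total = P_R1 + P_R2 = 0.48 W

Final answer: 0.48 W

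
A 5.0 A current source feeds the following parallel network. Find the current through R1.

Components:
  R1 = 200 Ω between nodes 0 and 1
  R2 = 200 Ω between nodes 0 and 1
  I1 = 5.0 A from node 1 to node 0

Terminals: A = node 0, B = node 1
All resistors sit directly between nodes 0 and 1, so they are in parallel and share one voltage V; the full source current 5 A splits among them.
1/R_par = 1/200 + 1/200 = 0.01 S  =>  R_par = 100 Ω
V = I × R_par = 5 × 100 = 500 V
I_R1 = V/R1 = 500/200 = 2.5 A

Final answer: 2.5 A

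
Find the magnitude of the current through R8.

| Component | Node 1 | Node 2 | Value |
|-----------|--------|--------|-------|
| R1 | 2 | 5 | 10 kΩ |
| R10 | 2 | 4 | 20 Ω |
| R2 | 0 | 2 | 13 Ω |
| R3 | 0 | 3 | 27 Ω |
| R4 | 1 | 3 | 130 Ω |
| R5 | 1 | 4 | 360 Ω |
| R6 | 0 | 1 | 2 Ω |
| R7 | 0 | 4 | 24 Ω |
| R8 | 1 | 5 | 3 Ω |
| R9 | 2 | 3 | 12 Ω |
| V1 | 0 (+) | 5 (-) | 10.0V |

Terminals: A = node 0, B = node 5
Nodal analysis, taking node 5 as the 0 V reference.
Source V1 fixes V_0 = 10 V.
KCL at each unknown node (sum of currents leaving = 0; resistances in Ω):
  Node 1: (V_1 - V_3)/130 + (V_1 - V_4)/360 + (V_1 - 10)/2 + (V_1 - 0)/3 = 0
  Node 2: (V_2 - 0)/10000 + (V_2 - 10)/13 + (V_2 - V_3)/12 + (V_2 - V_4)/20 = 0
  Node 3: (V_3 - 10)/27 + (V_3 - V_1)/130 + (V_3 - V_2)/12 = 0
  Node 4: (V_4 - V_1)/360 + (V_4 - 10)/24 + (V_4 - V_2)/20 = 0
Collecting terms (coefficients in siemens):
  0.8438·V_1 - 0.007692·V_3 - 0.002778·V_4 = 5
  0.2104·V_2 - 0.08333·V_3 - 0.05·V_4 = 0.7692
  0.1281·V_3 - 0.007692·V_1 - 0.08333·V_2 = 0.3704
  0.09444·V_4 - 0.002778·V_1 - 0.05·V_2 = 0.4167
Solving these 4 simultaneous equations (Gaussian elimination) gives:
  V_1 = 6.046 V, V_2 = 9.795 V, V_3 = 9.629 V, V_4 = 9.775 V
I_R8 = (V_1 - V_5)/R8 = (6.046 - 0)/3 = 2.015 A
|I_R8| = 2.015 A

Final answer: |I_R8| = 2.015 A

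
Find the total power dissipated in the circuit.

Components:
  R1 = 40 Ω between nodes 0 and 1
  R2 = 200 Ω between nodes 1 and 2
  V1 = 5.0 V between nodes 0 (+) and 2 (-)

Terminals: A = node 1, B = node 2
Nodal analysis, taking node 2 as the 0 V reference.
Source V1 fixes V_0 = 5 V.
KCL at each unknown node (sum of currents leaving = 0; resistances in Ω):
  Node 1: (V_1 - 5)/40 + (V_1 - 0)/200 = 0
Collecting terms: 0.03 × V_1 = 0.125  =>  V_1 = 4.167 V
Power in each resistor, P = (ΔV)²/R:
  P_R1 = (5 - 4.167)²/40 = 0.01736 W
  P_R2 = (4.167 - 0)²/200 = 0.08681 W
P_total = P_R1 + P_R2 = 0.1042 W

Final answer: 0.1042 W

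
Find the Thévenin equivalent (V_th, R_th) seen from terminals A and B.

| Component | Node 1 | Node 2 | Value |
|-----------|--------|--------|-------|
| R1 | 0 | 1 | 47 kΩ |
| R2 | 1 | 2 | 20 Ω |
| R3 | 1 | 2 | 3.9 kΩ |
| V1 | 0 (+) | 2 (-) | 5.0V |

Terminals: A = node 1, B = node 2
Step 1 — V_th is the open-circuit voltage V_A - V_B (nothing connected across the terminals).
Nodal analysis, taking node 2 as the 0 V reference.
Source V1 fixes V_0 = 5 V.
KCL at each unknown node (sum of currents leaving = 0; resistances in Ω):
  Node 1: (V_1 - 5)/47000 + (V_1 - 0)/20 + (V_1 - 0)/3900 = 0
Collecting terms: 0.05028 × V_1 = 0.0001064  =>  V_1 = 0.002116 V
V_th = V_1 - V_2 = 0.002116 - 0 = 0.002116 V
Step 2 — R_th: zero the source — replace V1 by a short circuit (node 2 merges into node 0) — and find the resistance seen between A (node 1) and B (node 0).
Reduce the network between node 1 (A) and node 0 (B) by series/parallel combination:
  Rp1 = R1 ‖ R2 ‖ R3 (parallel, all between nodes 0 and 1) = 1/(1/47000 + 1/20 + 1/3900) = 19.89 Ω
R_th = 19.89 Ω

Final answer: V_th = 0.002116 V, R_th = 19.89 Ω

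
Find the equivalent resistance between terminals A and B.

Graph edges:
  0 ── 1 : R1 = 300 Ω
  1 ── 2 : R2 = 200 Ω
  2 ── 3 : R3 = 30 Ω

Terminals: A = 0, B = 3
Reduce the network between node 0 (A) and node 3 (B) by series/parallel combination:
  Rs1 = R1 + R2 (series, joined only at node 1) = 300 + 200 = 500 Ω
  Rs2 = R3 + Rs1 (series, joined only at node 2) = 30 + 500 = 530 Ω
R_eq = 530 Ω

Final answer: 530 Ω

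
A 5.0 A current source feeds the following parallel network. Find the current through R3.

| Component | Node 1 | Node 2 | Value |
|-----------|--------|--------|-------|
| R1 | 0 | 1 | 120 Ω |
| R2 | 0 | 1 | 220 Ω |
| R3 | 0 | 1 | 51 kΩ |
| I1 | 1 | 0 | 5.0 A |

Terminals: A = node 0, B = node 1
All resistors sit directly between nodes 0 and 1, so they are in parallel and share one voltage V; the full source current 5 A splits among them.
1/R_par = 1/120 + 1/220 + 1/51000 = 0.0129 S  =>  R_par = 77.53 Ω
V = I × R_par = 5 × 77.53 = 387.6 V
I_R3 = V/R3 = 387.6/51000 = 0.007601 A

Final answer: 0.007601 A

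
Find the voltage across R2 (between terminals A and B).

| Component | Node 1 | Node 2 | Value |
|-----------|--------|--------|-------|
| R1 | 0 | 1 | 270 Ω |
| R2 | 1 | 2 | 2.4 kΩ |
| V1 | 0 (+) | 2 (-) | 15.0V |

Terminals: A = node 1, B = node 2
R1 and R2 are in series across V1 (node 0 → node 1 → node 2), and the output A–B is taken across R2, so this is a voltage divider.
Series current: I = V1/(R1 + R2) = 15/(270 + 2400) = 15/2670 = 0.005618 A
V_R2 = I × R2 = V1 × R2/(R1 + R2) = 15 × 2400/2670 = 13.48 V

Final answer: 13.48 V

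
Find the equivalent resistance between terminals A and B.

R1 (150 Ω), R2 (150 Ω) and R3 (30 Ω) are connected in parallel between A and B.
Reduce the network between node 0 (A) and node 1 (B) by series/parallel combination:
  Rp1 = R1 ‖ R2 ‖ R3 (parallel, all between nodes 0 and 1) = 1/(1/150 + 1/150 + 1/30) = 21.43 Ω
R_eq = 21.43 Ω

Final answer: 21.43 Ω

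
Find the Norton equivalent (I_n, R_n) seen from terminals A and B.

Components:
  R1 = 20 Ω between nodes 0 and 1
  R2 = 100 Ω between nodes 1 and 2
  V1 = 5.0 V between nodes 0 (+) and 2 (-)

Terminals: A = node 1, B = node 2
Find the Thévenin equivalent first; then I_n = V_th/R_th and R_n = R_th.
Step 1 — V_th is the open-circuit voltage V_A - V_B (nothing connected across the terminals).
Nodal analysis, taking node 2 as the 0 V reference.
Source V1 fixes V_0 = 5 V.
KCL at each unknown node (sum of currents leaving = 0; resistances in Ω):
  Node 1: (V_1 - 5)/20 + (V_1 - 0)/100 = 0
Collecting terms: 0.06 × V_1 = 0.25  =>  V_1 = 4.167 V
V_th = V_1 - V_2 = 4.167 - 0 = 4.167 V
Step 2 — R_th: zero the source — replace V1 by a short circuit (node 2 merges into node 0) — and find the resistance seen between A (node 1) and B (node 0).
Reduce the network between node 1 (A) and node 0 (B) by series/parallel combination:
  Rp1 = R1 ‖ R2 (parallel, both between nodes 0 and 1) = 1/(1/20 + 1/100) = 16.67 Ω
R_th = 16.67 Ω
I_n = V_th/R_th = 4.167/16.67 = 0.25 A, and R_n = R_th = 16.67 Ω

Final answer: I_n = 0.25 A, R_n = 16.67 Ω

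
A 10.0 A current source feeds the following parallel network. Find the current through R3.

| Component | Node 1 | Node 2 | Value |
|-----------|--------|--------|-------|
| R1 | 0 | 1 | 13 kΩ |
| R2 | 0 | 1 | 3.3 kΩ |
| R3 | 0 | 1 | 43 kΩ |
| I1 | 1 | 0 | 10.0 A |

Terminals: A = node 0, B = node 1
All resistors sit directly between nodes 0 and 1, so they are in parallel and share one voltage V; the full source current 10 A splits among them.
1/R_par = 1/13000 + 1/3300 + 1/43000 = 0.0004032 S  =>  R_par = 2480 Ω
V = I × R_par = 10 × 2480 = 24800 V
I_R3 = V/R3 = 24800/43000 = 0.5768 A

Final answer: 0.5768 A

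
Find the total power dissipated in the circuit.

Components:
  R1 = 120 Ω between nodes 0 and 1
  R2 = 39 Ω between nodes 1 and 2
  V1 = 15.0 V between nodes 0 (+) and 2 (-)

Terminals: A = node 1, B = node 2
Nodal analysis, taking node 2 as the 0 V reference.
Source V1 fixes V_0 = 15 V.
KCL at each unknown node (sum of currents leaving = 0; resistances in Ω):
  Node 1: (V_1 - 15)/120 + (V_1 - 0)/39 = 0
Collecting terms: 0.03397 × V_1 = 0.125  =>  V_1 = 3.679 V
Power in each resistor, P = (ΔV)²/R:
  P_R1 = (15 - 3.679)²/120 = 1.068 W
  P_R2 = (3.679 - 0)²/39 = 0.3471 W
P_total = P_R1 + P_R2 = 1.415 W

Final answer: 1.415 W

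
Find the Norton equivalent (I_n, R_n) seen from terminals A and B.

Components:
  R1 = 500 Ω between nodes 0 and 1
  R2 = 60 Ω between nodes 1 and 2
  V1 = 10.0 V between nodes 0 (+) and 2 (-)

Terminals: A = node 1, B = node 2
Find the Thévenin equivalent first; then I_n = V_th/R_th and R_n = R_th.
Step 1 — V_th is the open-circuit voltage V_A - V_B (nothing connected across the terminals).
Nodal analysis, taking node 2 as the 0 V reference.
Source V1 fixes V_0 = 10 V.
KCL at each unknown node (sum of currents leaving = 0; resistances in Ω):
  Node 1: (V_1 - 10)/500 + (V_1 - 0)/60 = 0
Collecting terms: 0.01867 × V_1 = 0.02  =>  V_1 = 1.071 V
V_th = V_1 - V_2 = 1.071 - 0 = 1.071 V
Step 2 — R_th: zero the source — replace V1 by a short circuit (node 2 merges into node 0) — and find the resistance seen between A (node 1) and B (node 0).
Reduce the network between node 1 (A) and node 0 (B) by series/parallel combination:
  Rp1 = R1 ‖ R2 (parallel, both between nodes 0 and 1) = 1/(1/500 + 1/60) = 53.57 Ω
R_th = 53.57 Ω
I_n = V_th/R_th = 1.071/53.57 = 0.02 A, and R_n = R_th = 53.57 Ω

Final answer: I_n = 0.02 A, R_n = 53.57 Ω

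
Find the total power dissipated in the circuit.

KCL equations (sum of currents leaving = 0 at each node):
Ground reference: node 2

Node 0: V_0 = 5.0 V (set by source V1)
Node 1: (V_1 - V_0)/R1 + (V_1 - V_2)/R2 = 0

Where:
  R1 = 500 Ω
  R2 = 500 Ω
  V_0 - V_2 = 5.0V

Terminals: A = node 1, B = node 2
Nodal analysis, taking node 2 as the 0 V reference.
Source V1 fixes V_0 = 5 V.
KCL at each unknown node (sum of currents leaving = 0; resistances in Ω):
  Node 1: (V_1 - 5)/500 + (V_1 - 0)/500 = 0
Collecting terms: 0.004 × V_1 = 0.01  =>  V_1 = 2.5 V
Power in each resistor, P = (ΔV)²/R:
  P_R1 = (5 - 2.5)²/500 = 0.0125 W
  P_R2 = (2.5 - 0)²/500 = 0.0125 W
P_total = P_R1 + P_R2 = 0.025 W

Final answer: 0.025 W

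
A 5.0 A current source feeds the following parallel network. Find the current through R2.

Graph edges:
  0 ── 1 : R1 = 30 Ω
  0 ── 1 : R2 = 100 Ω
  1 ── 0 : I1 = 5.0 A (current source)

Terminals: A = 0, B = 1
All resistors sit directly between nodes 0 and 1, so they are in parallel and share one voltage V; the full source current 5 A splits among them.
1/R_par = 1/30 + 1/100 = 0.04333 S  =>  R_par = 23.08 Ω
V = I × R_par = 5 × 23.08 = 115.4 V
I_R2 = V/R2 = 115.4/100 = 1.154 A

Final answer: 1.154 A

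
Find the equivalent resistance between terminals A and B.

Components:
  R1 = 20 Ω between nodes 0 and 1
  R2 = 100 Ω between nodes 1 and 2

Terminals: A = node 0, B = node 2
Reduce the network between node 0 (A) and node 2 (B) by series/parallel combination:
  Rs1 = R1 + R2 (series, joined only at node 1) = 20 + 100 = 120 Ω
R_eq = 120 Ω

Final answer: 120 Ω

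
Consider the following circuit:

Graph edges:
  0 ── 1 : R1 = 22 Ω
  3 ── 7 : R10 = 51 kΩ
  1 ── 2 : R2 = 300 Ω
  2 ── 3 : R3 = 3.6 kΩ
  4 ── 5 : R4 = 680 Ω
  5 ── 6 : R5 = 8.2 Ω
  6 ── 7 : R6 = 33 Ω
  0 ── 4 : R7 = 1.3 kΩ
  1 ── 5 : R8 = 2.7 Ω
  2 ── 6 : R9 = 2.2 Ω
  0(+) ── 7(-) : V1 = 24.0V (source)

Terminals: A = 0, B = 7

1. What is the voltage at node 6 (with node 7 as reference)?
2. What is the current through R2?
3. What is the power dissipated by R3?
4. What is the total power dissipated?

Nodal analysis, taking node 7 as the 0 V reference.
Source V1 fixes V_0 = 24 V.
KCL at each unknown node (sum of currents leaving = 0; resistances in Ω):
  Node 1: (V_1 - 24)/22 + (V_1 - V_2)/300 + (V_1 - V_5)/2.7 = 0
  Node 2: (V_2 - V_1)/300 + (V_2 - V_3)/3600 + (V_2 - V_6)/2.2 = 0
  Node 3: (V_3 - V_2)/3600 + (V_3 - 0)/51000 = 0
  Node 4: (V_4 - V_5)/680 + (V_4 - 24)/1300 = 0
  Node 5: (V_5 - V_4)/680 + (V_5 - V_6)/8.2 + (V_5 - V_1)/2.7 = 0
  Node 6: (V_6 - V_5)/8.2 + (V_6 - 0)/33 + (V_6 - V_2)/2.2 = 0
Collecting terms (coefficients in siemens):
  0.4192·V_1 - 0.003333·V_2 - 0.3704·V_5 = 1.091
  0.4582·V_2 - 0.003333·V_1 - 0.0002778·V_3 - 0.4545·V_6 = 0
  0.0002974·V_3 - 0.0002778·V_2 = 0
  0.00224·V_4 - 0.001471·V_5 = 0.01846
  0.4938·V_5 - 0.3704·V_1 - 0.001471·V_4 - 0.122·V_6 = 0
  0.6068·V_6 - 0.4545·V_2 - 0.122·V_5 = 0
Solving these 6 simultaneous equations (Gaussian elimination) gives:
  V_1 = 16 V, V_2 = 12.17 V, V_3 = 11.37 V, V_4 = 18.13 V
  V_5 = 15.05 V, V_6 = 12.14 V
Part 1:
  Read off the nodal solution: V_6 = 12.14 V
Part 2:
  I_R2 = (V_1 - V_2)/R2 = (16 - 12.17)/300 = 0.01278 A
  Magnitude: I_R2 = 0.01278 A
Part 3:
  I_R3 = (V_2 - V_3)/R3 = (12.17 - 11.37)/3600 = 0.0002229 A
  P_R3 = I_R3² × R3 = (0.0002229)² × 3600 = 0.0001788 W
Part 4:
  Power in each resistor, P = (ΔV)²/R:
    P_R1 = (24 - 16)²/22 = 2.908 W
    P_R2 = (16 - 12.17)²/300 = 0.04898 W
    P_R3 = (12.17 - 11.37)²/3600 = 0.0001788 W
    P_R4 = (18.13 - 15.05)²/680 = 0.01388 W
    P_R5 = (15.05 - 12.14)²/8.2 = 1.035 W
    P_R6 = (12.14 - 0)²/33 = 4.466 W
    P_R7 = (24 - 18.13)²/1300 = 0.02654 W
    P_R8 = (16 - 15.05)²/2.7 = 0.3323 W
    P_R9 = (12.17 - 12.14)²/2.2 = 0.0003468 W
    P_R10 = (11.37 - 0)²/51000 = 0.002533 W
  P_total = P_R1 + P_R2 + P_R3 + P_R4 + P_R5 + P_R6 + P_R7 + P_R8 + P_R9 + P_R10 = 8.835 W

Final answers:
1. V_6 = 12.14 V
2. I_R2 = 0.01278 A
3. P_R3 = 0.0001788 W
4. P_total = 8.835 W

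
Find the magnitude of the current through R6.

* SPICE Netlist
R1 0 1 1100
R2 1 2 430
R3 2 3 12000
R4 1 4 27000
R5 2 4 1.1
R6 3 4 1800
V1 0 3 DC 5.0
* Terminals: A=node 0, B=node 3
Nodal analysis, taking node 3 as the 0 V reference.
Source V1 fixes V_0 = 5 V.
KCL at each unknown node (sum of currents leaving = 0; resistances in Ω):
  Node 1: (V_1 - 5)/1100 + (V_1 - V_2)/430 + (V_1 - V_4)/27000 = 0
  Node 2: (V_2 - V_1)/430 + (V_2 - 0)/12000 + (V_2 - V_4)/1.1 = 0
  Node 4: (V_4 - V_1)/27000 + (V_4 - V_2)/1.1 + (V_4 - 0)/1800 = 0
Collecting terms (coefficients in siemens):
  0.003272·V_1 - 0.002326·V_2 - 0.00003704·V_4 = 0.004545
  0.9115·V_2 - 0.002326·V_1 - 0.9091·V_4 = 0
  0.9097·V_4 - 0.00003704·V_1 - 0.9091·V_2 = 0
Solving these 3 simultaneous equations (Gaussian elimination) gives:
  V_1 = 3.22 V, V_2 = 2.535 V, V_4 = 2.533 V
I_R6 = (V_3 - V_4)/R6 = (0 - 2.533)/1800 = -0.001407 A
|I_R6| = 0.001407 A

Final answer: |I_R6| = 0.001407 A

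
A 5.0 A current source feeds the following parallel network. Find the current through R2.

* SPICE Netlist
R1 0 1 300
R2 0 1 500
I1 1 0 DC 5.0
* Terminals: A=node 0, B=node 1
All resistors sit directly between nodes 0 and 1, so they are in parallel and share one voltage V; the full source current 5 A splits among them.
1/R_par = 1/300 + 1/500 = 0.005333 S  =>  R_par = 187.5 Ω
V = I × R_par = 5 × 187.5 = 937.5 V
I_R2 = V/R2 = 937.5/500 = 1.875 A

Final answer: 1.875 A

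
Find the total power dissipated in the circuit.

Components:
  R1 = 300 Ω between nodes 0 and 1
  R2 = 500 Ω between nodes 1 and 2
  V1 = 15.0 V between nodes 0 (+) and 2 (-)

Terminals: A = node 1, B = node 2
Nodal analysis, taking node 2 as the 0 V reference.
Source V1 fixes V_0 = 15 V.
KCL at each unknown node (sum of currents leaving = 0; resistances in Ω):
  Node 1: (V_1 - 15)/300 + (V_1 - 0)/500 = 0
Collecting terms: 0.005333 × V_1 = 0.05  =>  V_1 = 9.375 V
Power in each resistor, P = (ΔV)²/R:
  P_R1 = (15 - 9.375)²/300 = 0.1055 W
  P_R2 = (9.375 - 0)²/500 = 0.1758 W
P_total = P_R1 + P_R2 = 0.2812 W

Final answer: 0.2812 W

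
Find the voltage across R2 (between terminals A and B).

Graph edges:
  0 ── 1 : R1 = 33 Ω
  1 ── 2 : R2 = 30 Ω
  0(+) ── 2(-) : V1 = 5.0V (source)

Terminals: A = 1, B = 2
R1 and R2 are in series across V1 (node 0 → node 1 → node 2), and the output A–B is taken across R2, so this is a voltage divider.
Series current: I = V1/(R1 + R2) = 5/(33 + 30) = 5/63 = 0.07937 A
V_R2 = I × R2 = V1 × R2/(R1 + R2) = 5 × 30/63 = 2.381 V

Final answer: 2.381 V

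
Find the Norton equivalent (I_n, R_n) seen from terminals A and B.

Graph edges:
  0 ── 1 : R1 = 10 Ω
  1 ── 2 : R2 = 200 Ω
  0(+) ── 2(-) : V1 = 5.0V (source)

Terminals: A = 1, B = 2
Find the Thévenin equivalent first; then I_n = V_th/R_th and R_n = R_th.
Step 1 — V_th is the open-circuit voltage V_A - V_B (nothing connected across the terminals).
Nodal analysis, taking node 2 as the 0 V reference.
Source V1 fixes V_0 = 5 V.
KCL at each unknown node (sum of currents leaving = 0; resistances in Ω):
  Node 1: (V_1 - 5)/10 + (V_1 - 0)/200 = 0
Collecting terms: 0.105 × V_1 = 0.5  =>  V_1 = 4.762 V
V_th = V_1 - V_2 = 4.762 - 0 = 4.762 V
Step 2 — R_th: zero the source — replace V1 by a short circuit (node 2 merges into node 0) — and find the resistance seen between A (node 1) and B (node 0).
Reduce the network between node 1 (A) and node 0 (B) by series/parallel combination:
  Rp1 = R1 ‖ R2 (parallel, both between nodes 0 and 1) = 1/(1/10 + 1/200) = 9.524 Ω
R_th = 9.524 Ω
I_n = V_th/R_th = 4.762/9.524 = 0.5 A, and R_n = R_th = 9.524 Ω

Final answer: I_n = 0.5 A, R_n = 9.524 Ω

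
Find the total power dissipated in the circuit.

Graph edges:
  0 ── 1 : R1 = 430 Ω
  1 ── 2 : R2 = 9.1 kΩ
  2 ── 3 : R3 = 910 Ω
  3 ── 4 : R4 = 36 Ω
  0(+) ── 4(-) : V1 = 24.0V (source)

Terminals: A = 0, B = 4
Nodal analysis, taking node 4 as the 0 V reference.
Source V1 fixes V_0 = 24 V.
KCL at each unknown node (sum of currents leaving = 0; resistances in Ω):
  Node 1: (V_1 - 24)/430 + (V_1 - V_2)/9100 = 0
  Node 2: (V_2 - V_1)/9100 + (V_2 - V_3)/910 = 0
  Node 3: (V_3 - V_2)/910 + (V_3 - 0)/36 = 0
Collecting terms (coefficients in siemens):
  0.002435·V_1 - 0.0001099·V_2 = 0.05581
  0.001209·V_2 - 0.0001099·V_1 - 0.001099·V_3 = 0
  0.02888·V_3 - 0.001099·V_2 = 0
Solving these 3 simultaneous equations (Gaussian elimination) gives:
  V_1 = 23.01 V, V_2 = 2.167 V, V_3 = 0.08247 V
Power in each resistor, P = (ΔV)²/R:
  P_R1 = (24 - 23.01)²/430 = 0.002257 W
  P_R2 = (23.01 - 2.167)²/9100 = 0.04776 W
  P_R3 = (2.167 - 0.08247)²/910 = 0.004776 W
  P_R4 = (0.08247 - 0)²/36 = 0.0001889 W
P_total = P_R1 + P_R2 + P_R3 + P_R4 = 0.05498 W

Final answer: 0.05498 W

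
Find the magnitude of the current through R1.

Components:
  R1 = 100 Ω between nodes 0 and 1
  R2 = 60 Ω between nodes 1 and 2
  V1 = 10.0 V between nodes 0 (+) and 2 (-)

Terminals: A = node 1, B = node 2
Nodal analysis, taking node 2 as the 0 V reference.
Source V1 fixes V_0 = 10 V.
KCL at each unknown node (sum of currents leaving = 0; resistances in Ω):
  Node 1: (V_1 - 10)/100 + (V_1 - 0)/60 = 0
Collecting terms: 0.02667 × V_1 = 0.1  =>  V_1 = 3.75 V
I_R1 = (V_0 - V_1)/R1 = (10 - 3.75)/100 = 0.0625 A
|I_R1| = 0.0625 A

Final answer: |I_R1| = 0.0625 A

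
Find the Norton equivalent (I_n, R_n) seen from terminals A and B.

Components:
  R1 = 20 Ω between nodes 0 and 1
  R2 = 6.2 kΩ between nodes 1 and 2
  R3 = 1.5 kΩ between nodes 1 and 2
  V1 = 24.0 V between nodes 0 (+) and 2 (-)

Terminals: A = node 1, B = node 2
Find the Thévenin equivalent first; then I_n = V_th/R_th and R_n = R_th.
Step 1 — V_th is the open-circuit voltage V_A - V_B (nothing connected across the terminals).
Nodal analysis, taking node 2 as the 0 V reference.
Source V1 fixes V_0 = 24 V.
KCL at each unknown node (sum of currents leaving = 0; resistances in Ω):
  Node 1: (V_1 - 24)/20 + (V_1 - 0)/6200 + (V_1 - 0)/1500 = 0
Collecting terms: 0.05083 × V_1 = 1.2  =>  V_1 = 23.61 V
V_th = V_1 - V_2 = 23.61 - 0 = 23.61 V
Step 2 — R_th: zero the source — replace V1 by a short circuit (node 2 merges into node 0) — and find the resistance seen between A (node 1) and B (node 0).
Reduce the network between node 1 (A) and node 0 (B) by series/parallel combination:
  Rp1 = R1 ‖ R2 ‖ R3 (parallel, all between nodes 0 and 1) = 1/(1/20 + 1/6200 + 1/1500) = 19.67 Ω
R_th = 19.67 Ω
I_n = V_th/R_th = 23.61/19.67 = 1.2 A, and R_n = R_th = 19.67 Ω

Final answer: I_n = 1.2 A, R_n = 19.67 Ω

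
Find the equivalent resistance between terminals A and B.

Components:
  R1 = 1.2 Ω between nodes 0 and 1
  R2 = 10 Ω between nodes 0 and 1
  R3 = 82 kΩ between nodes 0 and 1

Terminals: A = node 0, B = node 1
Reduce the network between node 0 (A) and node 1 (B) by series/parallel combination:
  Rp1 = R1 ‖ R2 ‖ R3 (parallel, all between nodes 0 and 1) = 1/(1/1.2 + 1/10 + 1/82000) = 1.071 Ω
R_eq = 1.071 Ω

Final answer: 1.071 Ω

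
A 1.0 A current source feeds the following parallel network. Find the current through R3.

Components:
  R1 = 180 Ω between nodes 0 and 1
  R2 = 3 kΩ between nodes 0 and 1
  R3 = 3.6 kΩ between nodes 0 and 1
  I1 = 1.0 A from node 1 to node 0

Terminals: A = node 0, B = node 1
All resistors sit directly between nodes 0 and 1, so they are in parallel and share one voltage V; the full source current 1 A splits among them.
1/R_par = 1/180 + 1/3000 + 1/3600 = 0.006167 S  =>  R_par = 162.2 Ω
V = I × R_par = 1 × 162.2 = 162.2 V
I_R3 = V/R3 = 162.2/3600 = 0.04505 A

Final answer: 0.04505 A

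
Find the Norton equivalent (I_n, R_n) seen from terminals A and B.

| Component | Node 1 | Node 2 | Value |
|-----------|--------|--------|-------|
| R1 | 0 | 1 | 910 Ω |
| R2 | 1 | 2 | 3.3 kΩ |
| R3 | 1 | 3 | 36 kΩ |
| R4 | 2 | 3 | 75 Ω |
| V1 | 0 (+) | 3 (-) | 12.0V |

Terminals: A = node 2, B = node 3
Find the Thévenin equivalent first; then I_n = V_th/R_th and R_n = R_th.
Step 1 — V_th is the open-circuit voltage V_A - V_B (nothing connected across the terminals).
Nodal analysis, taking node 3 as the 0 V reference.
Source V1 fixes V_0 = 12 V.
KCL at each unknown node (sum of currents leaving = 0; resistances in Ω):
  Node 1: (V_1 - 12)/910 + (V_1 - V_2)/3300 + (V_1 - 0)/36000 = 0
  Node 2: (V_2 - V_1)/3300 + (V_2 - 0)/75 = 0
Collecting terms (coefficients in siemens):
  0.00143·V_1 - 0.000303·V_2 = 0.01319
  0.01364·V_2 - 0.000303·V_1 = 0
Determinant D = (0.00143)(0.01364) - (-0.000303)(-0.000303) = 0.0000194
V_1 = [(0.01319)(0.01364) - (-0.000303)(0)]/D = 9.267 V
V_2 = [(0.00143)(0) - (0.01319)(-0.000303)]/D = 0.2059 V
V_th = V_2 - V_3 = 0.2059 - 0 = 0.2059 V
Step 2 — R_th: zero the source — replace V1 by a short circuit (node 3 merges into node 0) — and find the resistance seen between A (node 2) and B (node 0).
Reduce the network between node 2 (A) and node 0 (B) by series/parallel combination:
  Rp1 = R1 ‖ R3 (parallel, both between nodes 0 and 1) = 1/(1/910 + 1/36000) = 887.6 Ω
  Rs1 = R2 + Rp1 (series, joined only at node 1) = 3300 + 887.6 = 4188 Ω
  Rp2 = R4 ‖ Rs1 (parallel, both between nodes 0 and 2) = 1/(1/75 + 1/4188) = 73.68 Ω
R_th = 73.68 Ω
I_n = V_th/R_th = 0.2059/73.68 = 0.002795 A, and R_n = R_th = 73.68 Ω

Final answer: I_n = 0.002795 A, R_n = 73.68 Ω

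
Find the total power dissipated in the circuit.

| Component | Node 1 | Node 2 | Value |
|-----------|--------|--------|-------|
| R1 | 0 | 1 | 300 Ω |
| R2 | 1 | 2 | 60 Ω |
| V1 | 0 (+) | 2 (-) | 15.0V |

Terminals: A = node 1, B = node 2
Nodal analysis, taking node 2 as the 0 V reference.
Source V1 fixes V_0 = 15 V.
KCL at each unknown node (sum of currents leaving = 0; resistances in Ω):
  Node 1: (V_1 - 15)/300 + (V_1 - 0)/60 = 0
Collecting terms: 0.02 × V_1 = 0.05  =>  V_1 = 2.5 V
Power in each resistor, P = (ΔV)²/R:
  P_R1 = (15 - 2.5)²/300 = 0.5208 W
  P_R2 = (2.5 - 0)²/60 = 0.1042 W
P_total = P_R1 + P_R2 = 0.625 W

Final answer: 0.625 W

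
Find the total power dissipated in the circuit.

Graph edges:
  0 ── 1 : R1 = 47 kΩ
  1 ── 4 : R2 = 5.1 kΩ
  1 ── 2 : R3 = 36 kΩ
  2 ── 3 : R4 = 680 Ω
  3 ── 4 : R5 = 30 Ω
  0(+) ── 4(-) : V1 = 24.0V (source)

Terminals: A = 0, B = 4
Nodal analysis, taking node 4 as the 0 V reference.
Source V1 fixes V_0 = 24 V.
KCL at each unknown node (sum of currents leaving = 0; resistances in Ω):
  Node 1: (V_1 - 24)/47000 + (V_1 - 0)/5100 + (V_1 - V_2)/36000 = 0
  Node 2: (V_2 - V_1)/36000 + (V_2 - V_3)/680 = 0
  Node 3: (V_3 - V_2)/680 + (V_3 - 0)/30 = 0
Collecting terms (coefficients in siemens):
  0.0002451·V_1 - 0.00002778·V_2 = 0.0005106
  0.001498·V_2 - 0.00002778·V_1 - 0.001471·V_3 = 0
  0.0348·V_3 - 0.001471·V_2 = 0
Solving these 3 simultaneous equations (Gaussian elimination) gives:
  V_1 = 2.088 V, V_2 = 0.04038 V, V_3 = 0.001706 V
Power in each resistor, P = (ΔV)²/R:
  P_R1 = (24 - 2.088)²/47000 = 0.01022 W
  P_R2 = (2.088 - 0)²/5100 = 0.0008546 W
  P_R3 = (2.088 - 0.04038)²/36000 = 0.0001164 W
  P_R4 = (0.04038 - 0.001706)²/680 = 0.000002199 W
  P_R5 = (0.001706 - 0)²/30 = 0.00000009702 W
P_total = P_R1 + P_R2 + P_R3 + P_R4 + P_R5 = 0.01119 W

Final answer: 0.01119 W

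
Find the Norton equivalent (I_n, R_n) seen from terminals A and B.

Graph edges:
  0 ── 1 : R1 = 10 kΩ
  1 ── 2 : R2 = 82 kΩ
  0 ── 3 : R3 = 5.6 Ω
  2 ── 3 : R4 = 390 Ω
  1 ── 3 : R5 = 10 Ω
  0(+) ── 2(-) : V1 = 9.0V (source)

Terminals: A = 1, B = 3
Find the Thévenin equivalent first; then I_n = V_th/R_th and R_n = R_th.
Step 1 — V_th is the open-circuit voltage V_A - V_B (nothing connected across the terminals).
Nodal analysis, taking node 2 as the 0 V reference.
Source V1 fixes V_0 = 9 V.
KCL at each unknown node (sum of currents leaving = 0; resistances in Ω):
  Node 1: (V_1 - 9)/10000 + (V_1 - 0)/82000 + (V_1 - V_3)/10 = 0
  Node 3: (V_3 - 9)/5.6 + (V_3 - 0)/390 + (V_3 - V_1)/10 = 0
Collecting terms (coefficients in siemens):
  0.1001·V_1 - 0.1·V_3 = 0.0009
  0.2811·V_3 - 0.1·V_1 = 1.607
Determinant D = (0.1001)(0.2811) - (-0.1)(-0.1) = 0.01815
V_1 = [(0.0009)(0.2811) - (-0.1)(1.607)]/D = 8.871 V
V_3 = [(0.1001)(1.607) - (0.0009)(-0.1)]/D = 8.872 V
V_th = V_1 - V_3 = 8.871 - 8.872 = -0.000953 V
Step 2 — R_th: zero the source — replace V1 by a short circuit (node 2 merges into node 0) — and find the resistance seen between A (node 1) and B (node 3).
Reduce the network between node 1 (A) and node 3 (B) by series/parallel combination:
  Rp1 = R1 ‖ R2 (parallel, both between nodes 0 and 1) = 1/(1/10000 + 1/82000) = 8913 Ω
  Rp2 = R3 ‖ R4 (parallel, both between nodes 0 and 3) = 1/(1/5.6 + 1/390) = 5.521 Ω
  Rs1 = Rp1 + Rp2 (series, joined only at node 0) = 8913 + 5.521 = 8919 Ω
  Rp3 = R5 ‖ Rs1 (parallel, both between nodes 1 and 3) = 1/(1/10 + 1/8919) = 9.989 Ω
R_th = 9.989 Ω
I_n = V_th/R_th = -0.000953/9.989 = -0.0000954 A, and R_n = R_th = 9.989 Ω

Final answer: I_n = -9.54e-05 A, R_n = 9.989 Ω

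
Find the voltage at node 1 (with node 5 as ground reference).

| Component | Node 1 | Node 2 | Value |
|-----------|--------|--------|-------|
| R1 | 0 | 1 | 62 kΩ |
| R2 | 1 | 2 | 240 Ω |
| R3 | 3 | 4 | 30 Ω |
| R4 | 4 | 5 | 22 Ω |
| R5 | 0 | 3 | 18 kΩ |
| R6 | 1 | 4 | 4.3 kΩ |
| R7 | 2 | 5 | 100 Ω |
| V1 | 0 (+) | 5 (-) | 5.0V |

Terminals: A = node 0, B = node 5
Nodal analysis, taking node 5 as the 0 V reference.
Source V1 fixes V_0 = 5 V.
KCL at each unknown node (sum of currents leaving = 0; resistances in Ω):
  Node 1: (V_1 - 5)/62000 + (V_1 - V_2)/240 + (V_1 - V_4)/4300 = 0
  Node 2: (V_2 - V_1)/240 + (V_2 - 0)/100 = 0
  Node 3: (V_3 - V_4)/30 + (V_3 - 5)/18000 = 0
  Node 4: (V_4 - V_3)/30 + (V_4 - 0)/22 + (V_4 - V_1)/4300 = 0
Collecting terms (coefficients in siemens):
  0.004415·V_1 - 0.004167·V_2 - 0.0002326·V_4 = 0.00008065
  0.01417·V_2 - 0.004167·V_1 = 0
  0.03339·V_3 - 0.03333·V_4 = 0.0002778
  0.07902·V_4 - 0.0002326·V_1 - 0.03333·V_3 = 0
Solving these 4 simultaneous equations (Gaussian elimination) gives:
  V_1 = 0.02573 V, V_2 = 0.007569 V, V_3 = 0.0145 V, V_4 = 0.006193 V
The requested potential is V_1 = 0.02573 V.

Final answer: V_1 = 0.02573 V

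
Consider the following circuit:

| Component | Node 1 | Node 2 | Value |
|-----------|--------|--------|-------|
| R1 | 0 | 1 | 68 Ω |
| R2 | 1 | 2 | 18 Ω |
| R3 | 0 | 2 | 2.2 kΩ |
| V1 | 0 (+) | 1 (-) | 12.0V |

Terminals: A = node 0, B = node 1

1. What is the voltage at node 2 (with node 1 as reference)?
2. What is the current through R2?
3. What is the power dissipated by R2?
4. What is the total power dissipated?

Nodal analysis, taking node 1 as the 0 V reference.
Source V1 fixes V_0 = 12 V.
KCL at each unknown node (sum of currents leaving = 0; resistances in Ω):
  Node 2: (V_2 - 0)/18 + (V_2 - 12)/2200 = 0
Collecting terms: 0.05601 × V_2 = 0.005455  =>  V_2 = 0.09739 V
Part 1:
  Read off the nodal solution: V_2 = 0.09739 V
Part 2:
  I_R2 = (V_1 - V_2)/R2 = (0 - 0.09739)/18 = -0.00541 A
  Magnitude: I_R2 = 0.00541 A
Part 3:
  I_R2 = (V_1 - V_2)/R2 = (0 - 0.09739)/18 = -0.00541 A
  P_R2 = I_R2² × R2 = (-0.00541)² × 18 = 0.0005269 W
Part 4:
  Power in each resistor, P = (ΔV)²/R:
    P_R1 = (12 - 0)²/68 = 2.118 W
    P_R2 = (0 - 0.09739)²/18 = 0.0005269 W
    P_R3 = (12 - 0.09739)²/2200 = 0.0644 W
  P_total = P_R1 + P_R2 + P_R3 = 2.183 W

Final answers:
1. V_2 = 0.09739 V
2. I_R2 = 0.00541 A
3. P_R2 = 0.0005269 W
4. P_total = 2.183 W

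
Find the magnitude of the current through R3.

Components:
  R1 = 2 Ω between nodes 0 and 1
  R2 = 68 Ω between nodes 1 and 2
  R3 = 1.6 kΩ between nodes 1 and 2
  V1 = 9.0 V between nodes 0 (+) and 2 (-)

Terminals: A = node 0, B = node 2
Nodal analysis, taking node 2 as the 0 V reference.
Source V1 fixes V_0 = 9 V.
KCL at each unknown node (sum of currents leaving = 0; resistances in Ω):
  Node 1: (V_1 - 9)/2 + (V_1 - 0)/68 + (V_1 - 0)/1600 = 0
Collecting terms: 0.5153 × V_1 = 4.5  =>  V_1 = 8.732 V
I_R3 = (V_1 - V_2)/R3 = (8.732 - 0)/1600 = 0.005458 A
|I_R3| = 0.005458 A

Final answer: |I_R3| = 0.005458 A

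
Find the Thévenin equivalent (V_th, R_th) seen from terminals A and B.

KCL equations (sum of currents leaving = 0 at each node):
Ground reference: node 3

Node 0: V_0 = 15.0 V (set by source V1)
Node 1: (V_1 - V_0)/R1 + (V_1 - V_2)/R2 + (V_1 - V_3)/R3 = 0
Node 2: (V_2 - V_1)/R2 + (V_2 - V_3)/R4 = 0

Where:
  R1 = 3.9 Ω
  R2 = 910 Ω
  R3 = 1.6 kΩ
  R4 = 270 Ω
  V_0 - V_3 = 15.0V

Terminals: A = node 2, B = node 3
Step 1 — V_th is the open-circuit voltage V_A - V_B (nothing connected across the terminals).
Nodal analysis, taking node 3 as the 0 V reference.
Source V1 fixes V_0 = 15 V.
KCL at each unknown node (sum of currents leaving = 0; resistances in Ω):
  Node 1: (V_1 - 15)/3.9 + (V_1 - V_2)/910 + (V_1 - 0)/1600 = 0
  Node 2: (V_2 - V_1)/910 + (V_2 - 0)/270 = 0
Collecting terms (coefficients in siemens):
  0.2581·V_1 - 0.001099·V_2 = 3.846
  0.004803·V_2 - 0.001099·V_1 = 0
Determinant D = (0.2581)(0.004803) - (-0.001099)(-0.001099) = 0.001239
V_1 = [(3.846)(0.004803) - (-0.001099)(0)]/D = 14.91 V
V_2 = [(0.2581)(0) - (3.846)(-0.001099)]/D = 3.413 V
V_th = V_2 - V_3 = 3.413 - 0 = 3.413 V
Step 2 — R_th: zero the source — replace V1 by a short circuit (node 3 merges into node 0) — and find the resistance seen between A (node 2) and B (node 0).
Reduce the network between node 2 (A) and node 0 (B) by series/parallel combination:
  Rp1 = R1 ‖ R3 (parallel, both between nodes 0 and 1) = 1/(1/3.9 + 1/1600) = 3.891 Ω
  Rs1 = R2 + Rp1 (series, joined only at node 1) = 910 + 3.891 = 913.9 Ω
  Rp2 = R4 ‖ Rs1 (parallel, both between nodes 0 and 2) = 1/(1/270 + 1/913.9) = 208.4 Ω
R_th = 208.4 Ω

Final answer: V_th = 3.413 V, R_th = 208.4 Ω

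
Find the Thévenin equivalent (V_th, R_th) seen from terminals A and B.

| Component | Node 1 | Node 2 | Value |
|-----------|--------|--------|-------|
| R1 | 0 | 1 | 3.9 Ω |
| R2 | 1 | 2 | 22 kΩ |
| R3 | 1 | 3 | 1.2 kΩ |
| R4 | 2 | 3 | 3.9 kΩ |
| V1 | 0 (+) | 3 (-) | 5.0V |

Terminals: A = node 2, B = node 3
Step 1 — V_th is the open-circuit voltage V_A - V_B (nothing connected across the terminals).
Nodal analysis, taking node 3 as the 0 V reference.
Source V1 fixes V_0 = 5 V.
KCL at each unknown node (sum of currents leaving = 0; resistances in Ω):
  Node 1: (V_1 - 5)/3.9 + (V_1 - V_2)/22000 + (V_1 - 0)/1200 = 0
  Node 2: (V_2 - V_1)/22000 + (V_2 - 0)/3900 = 0
Collecting terms (coefficients in siemens):
  0.2573·V_1 - 0.00004545·V_2 = 1.282
  0.0003019·V_2 - 0.00004545·V_1 = 0
Determinant D = (0.2573)(0.0003019) - (-0.00004545)(-0.00004545) = 0.00007766
V_1 = [(1.282)(0.0003019) - (-0.00004545)(0)]/D = 4.983 V
V_2 = [(0.2573)(0) - (1.282)(-0.00004545)]/D = 0.7503 V
V_th = V_2 - V_3 = 0.7503 - 0 = 0.7503 V
Step 2 — R_th: zero the source — replace V1 by a short circuit (node 3 merges into node 0) — and find the resistance seen between A (node 2) and B (node 0).
Reduce the network between node 2 (A) and node 0 (B) by series/parallel combination:
  Rp1 = R1 ‖ R3 (parallel, both between nodes 0 and 1) = 1/(1/3.9 + 1/1200) = 3.887 Ω
  Rs1 = R2 + Rp1 (series, joined only at node 1) = 22000 + 3.887 = 22000 Ω
  Rp2 = R4 ‖ Rs1 (parallel, both between nodes 0 and 2) = 1/(1/3900 + 1/22000) = 3313 Ω
R_th = 3.313 kΩ

Final answer: V_th = 0.7503 V, R_th = 3.313 kΩ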